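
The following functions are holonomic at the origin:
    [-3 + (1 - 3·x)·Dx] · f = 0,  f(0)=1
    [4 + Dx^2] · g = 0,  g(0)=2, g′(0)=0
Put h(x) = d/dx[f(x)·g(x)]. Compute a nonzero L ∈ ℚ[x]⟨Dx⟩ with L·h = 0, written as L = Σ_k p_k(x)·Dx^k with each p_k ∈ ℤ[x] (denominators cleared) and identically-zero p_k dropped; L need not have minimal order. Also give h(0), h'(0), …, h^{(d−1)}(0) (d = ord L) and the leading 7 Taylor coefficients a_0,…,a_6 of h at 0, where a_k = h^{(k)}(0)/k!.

f: a_k = 1, 3, 9, 27, 81, 243, 729, …
g: a_k = 2, 0, -4, 0, 4/3, 0, -8/45, …
h₀=f·g: eliminate ⇒ L₀, order ≤ 1·2.
h=h₀': d/dx-closure on L₀ ⇒ L.
L = (-14 - 24·x + 36·x^2) + (-6 + 18·x)·Dx + (1 - 6·x + 9·x^2)·Dx^2  (order 2).
h: a_k = 6, 28, 126, 1528/3, 1910, 103124/15, 360934/15, …
ICs: h(0) = 6, h′(0) = 28.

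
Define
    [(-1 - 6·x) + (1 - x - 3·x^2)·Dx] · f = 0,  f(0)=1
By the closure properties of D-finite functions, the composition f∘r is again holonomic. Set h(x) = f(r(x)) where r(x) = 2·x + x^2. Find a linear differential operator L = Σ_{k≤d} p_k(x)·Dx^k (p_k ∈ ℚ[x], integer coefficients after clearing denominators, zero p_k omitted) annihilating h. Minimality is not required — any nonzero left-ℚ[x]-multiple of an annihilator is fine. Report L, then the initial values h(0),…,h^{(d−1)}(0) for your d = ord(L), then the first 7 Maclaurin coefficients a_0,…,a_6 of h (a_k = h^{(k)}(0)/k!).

f: a_k = 1, 1, 4, 7, 19, 40, 97, …
f∘r: x↦r, Dx↦Dx/r' in L_f ⇒ L₀.
L = (2 + 26·x + 36·x^2 + 12·x^3) + (-1 + 2·x + 13·x^2 + 12·x^3 + 3·x^4)·Dx  (order 1).
h: a_k = 1, 2, 17, 72, 392, 1930, 9871, …
ICs: h(0) = 1.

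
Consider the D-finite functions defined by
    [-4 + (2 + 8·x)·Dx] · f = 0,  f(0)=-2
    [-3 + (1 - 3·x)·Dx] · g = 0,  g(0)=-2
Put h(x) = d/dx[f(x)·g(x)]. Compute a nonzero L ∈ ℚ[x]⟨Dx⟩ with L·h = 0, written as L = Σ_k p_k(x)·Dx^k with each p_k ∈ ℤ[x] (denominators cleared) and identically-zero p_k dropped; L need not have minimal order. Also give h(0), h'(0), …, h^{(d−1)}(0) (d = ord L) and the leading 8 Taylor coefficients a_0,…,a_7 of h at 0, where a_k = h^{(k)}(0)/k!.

L = (26 + 180·x + 108·x^2) + (-5 - 11·x + 54·x^2 + 72·x^3)·Dx  (order 1).
h: a_k = 20, 104, 516, 1904, 7700, 25704, 97356, 306336, …
ICs: h(0) = 20.

f: a_k = -2, -4, 4, -8, 20, -56, 168, -528, …
g: a_k = -2, -6, -18, -54, -162, -486, -1458, -4374, …
Sym-product of L_f,L_g gives L₀ (≤ ord 1).
Derive L from L₀ (diff closure).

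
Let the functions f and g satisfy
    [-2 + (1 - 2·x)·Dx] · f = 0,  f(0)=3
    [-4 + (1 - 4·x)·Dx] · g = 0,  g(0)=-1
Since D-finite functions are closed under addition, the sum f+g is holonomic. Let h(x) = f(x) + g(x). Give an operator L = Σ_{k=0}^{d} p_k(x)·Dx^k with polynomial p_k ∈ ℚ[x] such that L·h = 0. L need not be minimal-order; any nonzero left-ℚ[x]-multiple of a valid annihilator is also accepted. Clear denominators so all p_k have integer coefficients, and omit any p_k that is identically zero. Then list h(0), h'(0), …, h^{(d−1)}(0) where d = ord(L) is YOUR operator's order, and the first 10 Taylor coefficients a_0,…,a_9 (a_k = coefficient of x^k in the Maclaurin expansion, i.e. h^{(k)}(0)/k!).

L = -16 + (12 - 32·x)·Dx + (-1 + 6·x - 8·x^2)·Dx^2  (order 2).
h: a_k = 2, 2, -4, -40, -208, -928, -3904, -16000, -64768, -260608, …
ICs: h(0) = 2, h′(0) = 2.

f: a_k = 3, 6, 12, 24, 48, 96, 192, 384, 768, 1536, …
g: a_k = -1, -4, -16, -64, -256, -1024, -4096, -16384, -65536, -262144, …
L₀ := lclm(L_f,L_g); ord L₀ ≤ 1+1.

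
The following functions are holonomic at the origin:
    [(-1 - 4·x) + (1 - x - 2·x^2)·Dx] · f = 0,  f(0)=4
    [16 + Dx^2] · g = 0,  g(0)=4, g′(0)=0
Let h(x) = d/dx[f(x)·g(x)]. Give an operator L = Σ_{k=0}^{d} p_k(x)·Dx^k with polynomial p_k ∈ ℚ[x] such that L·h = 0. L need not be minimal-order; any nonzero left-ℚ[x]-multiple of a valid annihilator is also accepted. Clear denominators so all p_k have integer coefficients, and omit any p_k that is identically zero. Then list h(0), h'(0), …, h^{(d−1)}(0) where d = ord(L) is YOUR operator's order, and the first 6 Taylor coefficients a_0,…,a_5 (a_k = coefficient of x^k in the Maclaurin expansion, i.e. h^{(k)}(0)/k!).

L = (4 - 128·x - 192·x^2 + 256·x^3 + 256·x^4) + (-5 - 12·x + 48·x^2 + 64·x^3)·Dx + (3 - 7·x - 10·x^2 + 16·x^3 + 16·x^4)·Dx^2  (order 2).
h: a_k = 16, -160, -144, -448/3, -2000/3, -26912/15, …
ICs: h(0) = 16, h′(0) = -160.

f: a_k = 4, 4, 12, 20, 44, 84, …
g: a_k = 4, 0, -32, 0, 128/3, 0, …
Sym-product of L_f,L_g gives L₀ (≤ ord 2).
h₀' ⇒ L via d/dx closure of L₀.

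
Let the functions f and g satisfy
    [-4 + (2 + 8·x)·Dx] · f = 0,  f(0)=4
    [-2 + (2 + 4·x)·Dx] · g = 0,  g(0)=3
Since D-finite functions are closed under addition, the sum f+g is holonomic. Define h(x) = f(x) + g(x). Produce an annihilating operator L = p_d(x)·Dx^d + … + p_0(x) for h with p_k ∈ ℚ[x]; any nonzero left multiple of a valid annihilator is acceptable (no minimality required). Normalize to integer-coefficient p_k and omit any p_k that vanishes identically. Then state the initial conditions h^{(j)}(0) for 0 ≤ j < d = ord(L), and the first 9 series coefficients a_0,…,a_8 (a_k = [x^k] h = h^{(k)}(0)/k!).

L = -2 + (3 + 8·x)·Dx + (1 + 6·x + 8·x^2)·Dx^2  (order 2).
h: a_k = 7, 11, -19/2, 35/2, -335/8, 917/8, -5439/16, 16995/16, -440583/128, …
ICs: h(0) = 7, h′(0) = 11.

f: a_k = 4, 8, -8, 16, -40, 112, -336, 1056, -3432, …
g: a_k = 3, 3, -3/2, 3/2, -15/8, 21/8, -63/16, 99/16, -1287/128, …
h₀=f+g: left-lcm gives L₀, ord ≤ 2.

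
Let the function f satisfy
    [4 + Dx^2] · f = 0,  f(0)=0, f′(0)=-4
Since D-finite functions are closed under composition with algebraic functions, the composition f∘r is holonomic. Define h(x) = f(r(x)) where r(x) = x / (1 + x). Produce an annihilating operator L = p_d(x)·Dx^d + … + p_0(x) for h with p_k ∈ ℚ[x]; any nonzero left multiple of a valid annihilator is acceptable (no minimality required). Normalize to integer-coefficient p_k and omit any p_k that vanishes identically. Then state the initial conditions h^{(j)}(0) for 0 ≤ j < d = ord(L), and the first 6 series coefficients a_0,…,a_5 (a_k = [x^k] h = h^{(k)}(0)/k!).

f: a_k = 0, -4, 0, 8/3, 0, -8/15, …
f∘r: x↦r, Dx↦Dx/r' in L_f ⇒ L₀.
L = 4 + (2 + 6·x + 6·x^2 + 2·x^3)·Dx + (1 + 4·x + 6·x^2 + 4·x^3 + x^4)·Dx^2  (order 2).
h: a_k = 0, -4, 4, -4/3, -4, 172/15, …
ICs: h(0) = 0, h′(0) = -4.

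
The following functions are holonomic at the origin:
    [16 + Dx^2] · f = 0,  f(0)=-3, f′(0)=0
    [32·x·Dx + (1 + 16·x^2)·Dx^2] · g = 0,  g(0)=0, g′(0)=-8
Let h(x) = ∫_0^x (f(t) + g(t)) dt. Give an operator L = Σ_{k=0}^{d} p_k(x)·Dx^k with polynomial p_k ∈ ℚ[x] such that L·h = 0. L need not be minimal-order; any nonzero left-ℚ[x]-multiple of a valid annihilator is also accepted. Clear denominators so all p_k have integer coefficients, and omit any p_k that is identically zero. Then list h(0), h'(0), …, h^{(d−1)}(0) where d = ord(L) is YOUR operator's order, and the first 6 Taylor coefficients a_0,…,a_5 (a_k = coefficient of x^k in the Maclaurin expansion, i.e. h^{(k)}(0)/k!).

L = (-5632·x + 114688·x^3 + 131072·x^5)·Dx^2 + (-16 + 1792·x^2 + 36864·x^4 + 65536·x^6)·Dx^3 + (-352·x + 7168·x^3 + 8192·x^5)·Dx^4 + (-1 + 112·x^2 + 2304·x^4 + 4096·x^6)·Dx^5  (order 5).
h: a_k = 0, -3, -4, 8, 32/3, -32/5, …
ICs: h(0) = 0, h′(0) = -3, h′′(0) = -8, h′′′(0) = 48, h′′′′(0) = 256.

f: a_k = -3, 0, 24, 0, -32, 0, …
g: a_k = 0, -8, 0, 128/3, 0, -2048/5, …
f+g: L₀ = lclm(L_f,L_g), ord ≤ 2+2.
h=∫₀ˣh₀: take L = L₀·Dx.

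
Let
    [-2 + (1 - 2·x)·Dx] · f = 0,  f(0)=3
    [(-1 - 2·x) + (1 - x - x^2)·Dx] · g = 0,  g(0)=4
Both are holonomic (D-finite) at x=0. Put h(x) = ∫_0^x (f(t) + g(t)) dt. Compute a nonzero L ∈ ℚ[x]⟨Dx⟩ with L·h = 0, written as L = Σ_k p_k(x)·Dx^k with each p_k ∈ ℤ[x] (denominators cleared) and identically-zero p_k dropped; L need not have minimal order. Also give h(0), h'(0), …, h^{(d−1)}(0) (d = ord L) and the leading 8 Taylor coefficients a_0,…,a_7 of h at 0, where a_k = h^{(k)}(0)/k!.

L = (-12·x + 12·x^2 - 8·x^3)·Dx + (4 - 6·x - 6·x^2 + 16·x^3 - 16·x^4)·Dx^2 + (-1 + 5·x - 9·x^2 + 6·x^3 + 2·x^4 - 4·x^5)·Dx^3  (order 3).
h: a_k = 0, 7, 5, 20/3, 9, 68/5, 64/3, 244/7, …
ICs: h(0) = 0, h′(0) = 7, h′′(0) = 10.

f: a_k = 3, 6, 12, 24, 48, 96, 192, 384, …
g: a_k = 4, 4, 8, 12, 20, 32, 52, 84, …
Sum ⇒ L₀ = lclm(L_f,L_g) in ℚ(x)⟨Dx⟩.
∫: right-multiply L₀ by Dx.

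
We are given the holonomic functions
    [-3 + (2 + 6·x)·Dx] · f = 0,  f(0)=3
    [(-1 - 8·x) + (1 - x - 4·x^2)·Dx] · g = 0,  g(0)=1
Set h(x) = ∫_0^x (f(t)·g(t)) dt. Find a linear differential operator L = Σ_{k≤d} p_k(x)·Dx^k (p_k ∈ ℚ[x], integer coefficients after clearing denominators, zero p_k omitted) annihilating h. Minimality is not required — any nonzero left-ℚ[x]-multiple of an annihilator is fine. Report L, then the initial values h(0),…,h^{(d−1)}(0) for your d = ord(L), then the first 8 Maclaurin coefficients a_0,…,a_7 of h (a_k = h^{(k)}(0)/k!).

L = (5 + 19·x + 36·x^2)·Dx + (-2 - 4·x + 14·x^2 + 24·x^3)·Dx^2  (order 2).
h: a_k = 0, 3, 15/4, 43/8, 819/64, 13593/640, 28235/512, 727869/7168, …
ICs: h(0) = 0, h′(0) = 3.

f: a_k = 3, 9/2, -27/8, 81/16, -1215/128, 5103/256, -45927/1024, 216513/2048, …
g: a_k = 1, 1, 5, 9, 29, 65, 181, 441, …
Sym-product of L_f,L_g gives L₀ (≤ ord 1).
Integrate: L := L₀·Dx.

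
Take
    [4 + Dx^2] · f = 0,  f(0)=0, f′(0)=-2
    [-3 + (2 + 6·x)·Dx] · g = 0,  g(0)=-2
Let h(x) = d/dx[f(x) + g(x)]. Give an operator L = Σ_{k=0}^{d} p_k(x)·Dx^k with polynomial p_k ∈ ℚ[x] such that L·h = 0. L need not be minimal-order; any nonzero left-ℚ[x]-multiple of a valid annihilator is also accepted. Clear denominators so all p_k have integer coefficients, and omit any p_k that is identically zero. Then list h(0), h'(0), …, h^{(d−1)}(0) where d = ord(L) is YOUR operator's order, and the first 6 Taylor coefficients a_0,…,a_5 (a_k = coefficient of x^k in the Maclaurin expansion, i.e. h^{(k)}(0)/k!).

f: a_k = 0, -2, 0, 4/3, 0, -4/15, …
g: a_k = -2, -3, 9/4, -27/8, 405/64, -1701/128, …
h₀=f+g: left-lcm gives L₀, ord ≤ 3.
h=h₀': d/dx-closure on L₀ ⇒ L.
L = (-1812 - 1152·x - 1728·x^2) + (-344 - 1800·x - 3456·x^2 - 3456·x^3)·Dx + (-453 - 288·x - 432·x^2)·Dx^2 + (-86 - 450·x - 864·x^2 - 864·x^3)·Dx^3  (order 3).
h: a_k = -5, 9/2, -49/8, 405/16, -26027/384, 45927/256, …
ICs: h(0) = -5, h′(0) = 9/2, h′′(0) = -49/4.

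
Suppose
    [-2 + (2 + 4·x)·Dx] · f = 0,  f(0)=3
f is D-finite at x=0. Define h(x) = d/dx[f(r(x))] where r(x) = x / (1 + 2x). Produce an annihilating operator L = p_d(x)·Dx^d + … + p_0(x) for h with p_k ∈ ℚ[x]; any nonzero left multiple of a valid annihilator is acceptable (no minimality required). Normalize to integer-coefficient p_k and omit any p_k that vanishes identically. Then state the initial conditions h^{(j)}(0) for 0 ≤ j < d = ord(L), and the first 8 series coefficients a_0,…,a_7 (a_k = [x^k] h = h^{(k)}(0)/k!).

L = (-5 - 16·x) + (-1 - 6·x - 8·x^2)·Dx  (order 1).
h: a_k = 3, -15, 117/2, -423/2, 5985/8, -21177/8, 151305/16, -547383/16, …
ICs: h(0) = 3.

f: a_k = 3, 3, -3/2, 3/2, -15/8, 21/8, -63/16, 99/16, …
h₀=f(r): pull back L_f along r ⇒ L₀.
Derive L from L₀ (diff closure).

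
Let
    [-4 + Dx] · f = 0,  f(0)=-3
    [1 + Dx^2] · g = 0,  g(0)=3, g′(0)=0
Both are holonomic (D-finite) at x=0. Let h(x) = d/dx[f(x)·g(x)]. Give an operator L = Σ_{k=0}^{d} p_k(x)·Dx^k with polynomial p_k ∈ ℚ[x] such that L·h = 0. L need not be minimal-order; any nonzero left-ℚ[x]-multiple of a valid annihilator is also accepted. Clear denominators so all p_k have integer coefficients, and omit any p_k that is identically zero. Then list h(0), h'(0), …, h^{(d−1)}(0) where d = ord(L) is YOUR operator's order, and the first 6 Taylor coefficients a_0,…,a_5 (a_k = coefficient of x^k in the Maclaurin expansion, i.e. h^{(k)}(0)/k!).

f: a_k = -3, -12, -24, -32, -32, -128/5, …
g: a_k = 3, 0, -3/2, 0, 1/8, 0, …
Sym-product of L_f,L_g gives L₀ (≤ ord 2).
h=h₀': d/dx-closure on L₀ ⇒ L.
L = 17 - 8·Dx + Dx^2  (order 2).
h: a_k = -36, -135, -234, -483/2, -303/2, -297/8, …
ICs: h(0) = -36, h′(0) = -135.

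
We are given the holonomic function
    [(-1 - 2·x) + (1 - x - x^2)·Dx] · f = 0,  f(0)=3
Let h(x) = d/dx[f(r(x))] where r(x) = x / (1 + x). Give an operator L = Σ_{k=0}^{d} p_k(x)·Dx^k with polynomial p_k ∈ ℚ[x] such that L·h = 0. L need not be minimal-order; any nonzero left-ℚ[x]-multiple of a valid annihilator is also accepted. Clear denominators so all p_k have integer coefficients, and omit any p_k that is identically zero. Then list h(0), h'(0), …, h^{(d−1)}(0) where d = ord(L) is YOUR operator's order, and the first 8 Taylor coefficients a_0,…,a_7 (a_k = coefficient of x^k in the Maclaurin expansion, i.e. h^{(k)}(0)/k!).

L = (2 + 6·x + 12·x^2 + 6·x^3) + (-1 - 5·x - 6·x^2 + x^3 + 3·x^4)·Dx  (order 1).
h: a_k = 3, 6, 0, 12, -15, 36, -63, 120, …
ICs: h(0) = 3.

f: a_k = 3, 3, 6, 9, 15, 24, 39, 63, …
h₀=f(r): pull back L_f along r ⇒ L₀.
Derive L from L₀ (diff closure).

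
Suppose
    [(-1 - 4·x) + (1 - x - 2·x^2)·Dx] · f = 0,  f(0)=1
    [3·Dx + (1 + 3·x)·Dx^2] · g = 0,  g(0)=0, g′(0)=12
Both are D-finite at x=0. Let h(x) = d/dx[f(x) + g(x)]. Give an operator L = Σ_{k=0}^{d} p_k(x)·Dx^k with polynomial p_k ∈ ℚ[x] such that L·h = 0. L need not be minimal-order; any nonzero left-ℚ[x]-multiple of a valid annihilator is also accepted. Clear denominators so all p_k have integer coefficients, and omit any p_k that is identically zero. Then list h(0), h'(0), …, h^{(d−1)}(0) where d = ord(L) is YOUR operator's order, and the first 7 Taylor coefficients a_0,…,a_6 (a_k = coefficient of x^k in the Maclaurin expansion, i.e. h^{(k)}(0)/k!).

f: a_k = 1, 1, 3, 5, 11, 21, 43, …
g: a_k = 0, 12, -18, 36, -81, 972/5, -486, …
Sum ⇒ L₀ = lclm(L_f,L_g) in ℚ(x)⟨Dx⟩.
Derive L from L₀ (diff closure).
L = (66 + 270·x + 576·x^2 + 336·x^3 + 288·x^4) + (4 + 96·x + 492·x^2 + 832·x^3 + 696·x^4 + 480·x^5)·Dx + (-3 - 19·x - 25·x^2 + 39·x^3 + 116·x^4 + 164·x^5 + 96·x^6)·Dx^2  (order 2).
h: a_k = 13, -30, 123, -280, 1077, -2658, 9343, …
ICs: h(0) = 13, h′(0) = -30.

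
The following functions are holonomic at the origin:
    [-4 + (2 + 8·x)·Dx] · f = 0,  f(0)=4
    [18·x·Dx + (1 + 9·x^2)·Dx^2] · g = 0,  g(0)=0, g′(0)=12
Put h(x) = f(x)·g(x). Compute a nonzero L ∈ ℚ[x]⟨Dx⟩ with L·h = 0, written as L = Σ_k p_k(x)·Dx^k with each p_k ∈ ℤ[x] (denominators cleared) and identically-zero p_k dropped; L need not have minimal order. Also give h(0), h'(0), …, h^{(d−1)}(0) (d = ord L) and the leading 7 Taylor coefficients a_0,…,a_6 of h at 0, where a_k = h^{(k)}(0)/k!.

f: a_k = 4, 8, -8, 16, -40, 112, -336, …
g: a_k = 0, 12, 0, -36, 0, 972/5, 0, …
f·g: L₀ = L_f ⊗_s L_g, ord ≤ 1·2.
L = (12 - 36·x - 36·x^2) + (-4 + 2·x + 108·x^2 + 144·x^3)·Dx + (1 + 8·x + 25·x^2 + 72·x^3 + 144·x^4)·Dx^2  (order 2).
h: a_k = 0, 48, 96, -240, -96, 2928/5, 11616/5, …
ICs: h(0) = 0, h′(0) = 48.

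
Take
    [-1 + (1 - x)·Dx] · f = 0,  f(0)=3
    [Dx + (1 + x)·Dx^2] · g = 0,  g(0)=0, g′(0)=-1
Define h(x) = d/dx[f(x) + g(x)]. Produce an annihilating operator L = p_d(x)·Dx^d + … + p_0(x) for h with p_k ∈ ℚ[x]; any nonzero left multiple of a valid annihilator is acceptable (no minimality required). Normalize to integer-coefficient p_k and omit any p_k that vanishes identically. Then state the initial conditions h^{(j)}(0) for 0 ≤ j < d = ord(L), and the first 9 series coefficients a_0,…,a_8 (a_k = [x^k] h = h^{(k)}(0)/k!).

L = (10 + 2·x) + (4 + 16·x + 4·x^2)·Dx + (-3 - x + 3·x^2 + x^3)·Dx^2  (order 2).
h: a_k = 2, 7, 8, 13, 14, 19, 20, 25, 26, …
ICs: h(0) = 2, h′(0) = 7.

f: a_k = 3, 3, 3, 3, 3, 3, 3, 3, 3, …
g: a_k = 0, -1, 1/2, -1/3, 1/4, -1/5, 1/6, -1/7, 1/8, …
f+g: L₀ = lclm(L_f,L_g), ord ≤ 1+2.
h₀' ⇒ L via d/dx closure of L₀.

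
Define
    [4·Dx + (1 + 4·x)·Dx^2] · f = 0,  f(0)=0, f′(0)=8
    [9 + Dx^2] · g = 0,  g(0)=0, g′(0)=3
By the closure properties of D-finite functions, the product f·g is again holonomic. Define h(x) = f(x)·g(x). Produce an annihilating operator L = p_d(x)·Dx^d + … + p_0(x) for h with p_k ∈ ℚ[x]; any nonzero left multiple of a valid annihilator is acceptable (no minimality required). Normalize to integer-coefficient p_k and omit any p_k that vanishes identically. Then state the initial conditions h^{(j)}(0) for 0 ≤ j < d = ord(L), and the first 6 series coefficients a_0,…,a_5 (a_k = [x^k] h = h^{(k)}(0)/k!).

L = (-2043 - 1296·x + 44064·x^2 + 186624·x^3 + 186624·x^4) + (72 + 5472·x + 31104·x^2 + 41472·x^3)·Dx + (-182 + 864·x + 12096·x^2 + 41472·x^3 + 41472·x^4)·Dx^2 + (8 + 608·x + 3456·x^2 + 4608·x^3)·Dx^3 + (5 + 112·x + 800·x^2 + 2304·x^3 + 2304·x^4)·Dx^4  (order 4).
h: a_k = 0, 0, 24, -48, 92, -312, …
ICs: h(0) = 0, h′(0) = 0, h′′(0) = 48, h′′′(0) = -288.

f: a_k = 0, 8, -16, 128/3, -128, 2048/5, …
g: a_k = 0, 3, 0, -9/2, 0, 81/40, …
Sym-product of L_f,L_g gives L₀ (≤ ord 4).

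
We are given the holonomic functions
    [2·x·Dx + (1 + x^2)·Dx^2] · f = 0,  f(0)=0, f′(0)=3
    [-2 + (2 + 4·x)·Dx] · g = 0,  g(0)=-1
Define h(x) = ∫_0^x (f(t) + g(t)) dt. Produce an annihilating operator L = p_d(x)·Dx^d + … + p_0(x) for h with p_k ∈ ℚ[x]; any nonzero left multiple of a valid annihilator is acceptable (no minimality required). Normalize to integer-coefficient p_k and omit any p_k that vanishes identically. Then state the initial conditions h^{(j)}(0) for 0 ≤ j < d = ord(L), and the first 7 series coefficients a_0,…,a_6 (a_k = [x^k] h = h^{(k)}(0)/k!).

L = (-4 - 20·x + 12·x^2 + 12·x^3)·Dx^2 + (-10 - 16·x - 16·x^2 + 48·x^3 + 42·x^4)·Dx^3 + (-2 + 12·x^2 + 12·x^3 + 14·x^4 + 12·x^5)·Dx^4  (order 4).
h: a_k = 0, -1, 1, 1/6, -3/8, 1/8, -11/240, …
ICs: h(0) = 0, h′(0) = -1, h′′(0) = 2, h′′′(0) = 1.

f: a_k = 0, 3, 0, -1, 0, 3/5, 0, …
g: a_k = -1, -1, 1/2, -1/2, 5/8, -7/8, 21/16, …
f+g: L₀ = lclm(L_f,L_g), ord ≤ 2+1.
Integrate: L := L₀·Dx.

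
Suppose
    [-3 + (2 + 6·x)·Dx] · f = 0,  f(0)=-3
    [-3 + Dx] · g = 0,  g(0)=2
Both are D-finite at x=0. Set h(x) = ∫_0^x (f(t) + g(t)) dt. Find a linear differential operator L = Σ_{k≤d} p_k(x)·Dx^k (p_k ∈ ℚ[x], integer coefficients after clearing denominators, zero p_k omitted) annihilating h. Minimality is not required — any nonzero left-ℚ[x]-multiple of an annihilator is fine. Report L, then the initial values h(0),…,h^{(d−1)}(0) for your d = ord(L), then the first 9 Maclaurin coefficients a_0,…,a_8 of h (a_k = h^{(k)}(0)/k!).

f: a_k = -3, -9/2, 27/8, -81/16, 1215/128, -5103/256, 45927/1024, -216513/2048, 8444007/32768, …
g: a_k = 2, 6, 9, 9, 27/4, 81/20, 81/40, 243/280, 729/2240, …
f+g: L₀ = lclm(L_f,L_g), ord ≤ 1+1.
Integrate: L := L₀·Dx.
L = (27 + 54·x)·Dx + (-15 - 72·x - 108·x^2)·Dx^2 + (2 + 18·x + 36·x^2)·Dx^3  (order 3).
h: a_k = 0, -1, 3/4, 33/8, 63/64, 2079/640, -6777/2560, 240003/35840, -7515747/573440, …
ICs: h(0) = 0, h′(0) = -1, h′′(0) = 3/2.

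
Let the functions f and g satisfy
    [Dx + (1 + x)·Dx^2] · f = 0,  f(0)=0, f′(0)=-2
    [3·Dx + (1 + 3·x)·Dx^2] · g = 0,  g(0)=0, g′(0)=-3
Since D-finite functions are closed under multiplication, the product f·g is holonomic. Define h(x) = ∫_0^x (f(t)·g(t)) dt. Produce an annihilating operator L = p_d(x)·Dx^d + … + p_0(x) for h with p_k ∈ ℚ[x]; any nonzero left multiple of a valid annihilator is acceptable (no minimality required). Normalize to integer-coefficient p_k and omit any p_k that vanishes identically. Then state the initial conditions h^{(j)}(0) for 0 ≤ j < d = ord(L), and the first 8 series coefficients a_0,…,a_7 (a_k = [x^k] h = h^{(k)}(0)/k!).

L = (30 + 72·x + 54·x^2)·Dx^2 + (76 + 354·x + 540·x^2 + 270·x^3)·Dx^3 + (29 + 200·x + 486·x^2 + 504·x^3 + 189·x^4)·Dx^4 + (2 + 19·x + 68·x^2 + 114·x^3 + 90·x^4 + 27·x^5)·Dx^5  (order 5).
h: a_k = 0, 0, 0, 2, -3, 49/10, -9, 1269/70, …
ICs: h(0) = 0, h′(0) = 0, h′′(0) = 0, h′′′(0) = 12, h′′′′(0) = -72.

f: a_k = 0, -2, 1, -2/3, 1/2, -2/5, 1/3, -2/7, …
g: a_k = 0, -3, 9/2, -9, 81/4, -243/5, 243/2, -2187/7, …
L₀ := L_f ⊗_s L_g (sym. prod.), ord ≤ 4.
h=∫h₀ ⇒ L = L₀·Dx.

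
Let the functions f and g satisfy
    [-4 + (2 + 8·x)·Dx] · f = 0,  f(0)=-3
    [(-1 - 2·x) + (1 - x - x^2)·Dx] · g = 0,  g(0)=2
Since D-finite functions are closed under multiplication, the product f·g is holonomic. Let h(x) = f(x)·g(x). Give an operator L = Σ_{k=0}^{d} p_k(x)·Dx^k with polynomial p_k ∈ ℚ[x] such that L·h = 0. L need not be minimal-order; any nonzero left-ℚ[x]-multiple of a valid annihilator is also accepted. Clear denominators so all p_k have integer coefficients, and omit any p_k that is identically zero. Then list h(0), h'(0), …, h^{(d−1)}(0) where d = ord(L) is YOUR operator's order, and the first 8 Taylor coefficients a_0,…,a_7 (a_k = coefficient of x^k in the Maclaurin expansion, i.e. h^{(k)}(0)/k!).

L = (3 + 4·x + 6·x^2) + (-1 - 3·x + 5·x^2 + 4·x^3)·Dx  (order 1).
h: a_k = -6, -18, -12, -54, -6, -228, 270, -1542, …
ICs: h(0) = -6.

f: a_k = -3, -6, 6, -12, 30, -84, 252, -792, …
g: a_k = 2, 2, 4, 6, 10, 16, 26, 42, …
f·g: L₀ = L_f ⊗_s L_g, ord ≤ 1·1.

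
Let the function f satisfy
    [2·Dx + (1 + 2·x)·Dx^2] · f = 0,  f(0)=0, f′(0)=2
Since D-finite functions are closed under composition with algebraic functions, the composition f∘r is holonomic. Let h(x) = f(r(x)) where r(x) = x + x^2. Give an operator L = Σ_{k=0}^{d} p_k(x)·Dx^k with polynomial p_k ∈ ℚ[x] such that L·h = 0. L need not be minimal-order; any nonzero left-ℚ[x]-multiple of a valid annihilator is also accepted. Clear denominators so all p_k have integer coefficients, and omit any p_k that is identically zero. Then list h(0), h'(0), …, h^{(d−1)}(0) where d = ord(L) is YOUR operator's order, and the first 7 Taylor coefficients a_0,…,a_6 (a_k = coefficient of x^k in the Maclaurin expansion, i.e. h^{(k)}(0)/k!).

f: a_k = 0, 2, -2, 8/3, -4, 32/5, -32/3, …
f∘r: x↦r, Dx↦Dx/r' in L_f ⇒ L₀.
L = (4·x + 4·x^2)·Dx + (1 + 4·x + 6·x^2 + 4·x^3)·Dx^2  (order 2).
h: a_k = 0, 2, 0, -4/3, 2, -8/5, 0, …
ICs: h(0) = 0, h′(0) = 2.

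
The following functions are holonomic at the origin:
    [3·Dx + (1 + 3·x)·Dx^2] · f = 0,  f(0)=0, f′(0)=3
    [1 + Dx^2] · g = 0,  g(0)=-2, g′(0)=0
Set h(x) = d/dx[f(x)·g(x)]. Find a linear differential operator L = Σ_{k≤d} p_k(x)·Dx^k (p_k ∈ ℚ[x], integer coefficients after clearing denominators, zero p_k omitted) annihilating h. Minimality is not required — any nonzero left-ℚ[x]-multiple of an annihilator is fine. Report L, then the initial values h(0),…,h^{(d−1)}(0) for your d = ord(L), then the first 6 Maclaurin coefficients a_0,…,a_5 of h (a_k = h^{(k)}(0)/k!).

L = (-8897 - 1764·x - 7722·x^2 - 14364·x^3 - 7533·x^4 + 5832·x^5 + 2916·x^6) + (-3432 - 13248·x - 12420·x^2 - 8100·x^3 + 9720·x^4 + 5832·x^5)·Dx + (-9100 - 3204·x - 11070·x^2 - 17064·x^3 - 6318·x^4 + 11664·x^5 + 5832·x^6)·Dx^2 + (-3432 - 13248·x - 12420·x^2 - 8100·x^3 + 9720·x^4 + 5832·x^5)·Dx^3 + (-203 - 1440·x - 3348·x^2 - 2700·x^3 + 1215·x^4 + 5832·x^5 + 2916·x^6)·Dx^4  (order 4).
h: a_k = -6, 18, -45, 144, -1769/4, 5355/4, …
ICs: h(0) = -6, h′(0) = 18, h′′(0) = -90, h′′′(0) = 864.

f: a_k = 0, 3, -9/2, 9, -81/4, 243/5, …
g: a_k = -2, 0, 1, 0, -1/12, 0, …
h₀=f·g: eliminate ⇒ L₀, order ≤ 2·2.
Derive L from L₀ (diff closure).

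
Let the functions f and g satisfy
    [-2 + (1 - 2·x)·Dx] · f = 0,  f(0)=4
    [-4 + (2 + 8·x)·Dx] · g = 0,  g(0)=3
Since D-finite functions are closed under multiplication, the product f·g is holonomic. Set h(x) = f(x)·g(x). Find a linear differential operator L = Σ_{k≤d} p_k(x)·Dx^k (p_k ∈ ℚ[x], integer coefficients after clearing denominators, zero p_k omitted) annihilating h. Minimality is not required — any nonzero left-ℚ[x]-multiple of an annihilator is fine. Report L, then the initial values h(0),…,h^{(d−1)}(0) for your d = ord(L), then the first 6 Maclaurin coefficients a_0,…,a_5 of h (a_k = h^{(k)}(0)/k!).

f: a_k = 4, 8, 16, 32, 64, 128, …
g: a_k = 3, 6, -6, 12, -30, 84, …
f·g: L₀ = L_f ⊗_s L_g, ord ≤ 1·1.
L = (4 + 4·x) + (-1 - 2·x + 8·x^2)·Dx  (order 1).
h: a_k = 12, 48, 72, 192, 264, 864, …
ICs: h(0) = 12.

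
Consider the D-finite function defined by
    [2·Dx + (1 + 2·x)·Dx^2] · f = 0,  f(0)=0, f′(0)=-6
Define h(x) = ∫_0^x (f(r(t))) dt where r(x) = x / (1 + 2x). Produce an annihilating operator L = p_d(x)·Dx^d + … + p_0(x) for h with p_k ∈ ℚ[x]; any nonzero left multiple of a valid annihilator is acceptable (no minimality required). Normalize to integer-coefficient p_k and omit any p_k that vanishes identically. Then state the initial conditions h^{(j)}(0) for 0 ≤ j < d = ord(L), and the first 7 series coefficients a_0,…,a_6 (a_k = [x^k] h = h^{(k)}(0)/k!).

L = (6 + 16·x)·Dx^2 + (1 + 6·x + 8·x^2)·Dx^3  (order 3).
h: a_k = 0, 0, -3, 6, -14, 36, -496/5, …
ICs: h(0) = 0, h′(0) = 0, h′′(0) = -6.

f: a_k = 0, -6, 6, -8, 12, -96/5, 32, …
L₀ from L_f via x↦r, Dx↦r'^{-1}Dx.
h=∫₀ˣh₀: take L = L₀·Dx.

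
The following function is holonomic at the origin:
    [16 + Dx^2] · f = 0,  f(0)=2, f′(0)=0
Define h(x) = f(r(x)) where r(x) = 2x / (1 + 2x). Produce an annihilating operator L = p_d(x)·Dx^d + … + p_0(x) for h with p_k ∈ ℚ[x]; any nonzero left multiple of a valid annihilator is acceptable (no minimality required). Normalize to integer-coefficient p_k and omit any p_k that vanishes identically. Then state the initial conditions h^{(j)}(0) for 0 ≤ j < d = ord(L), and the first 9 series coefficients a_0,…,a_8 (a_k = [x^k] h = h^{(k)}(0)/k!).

f: a_k = 2, 0, -16, 0, 64/3, 0, -512/45, 0, 1024/315, …
f∘r: x↦r, Dx↦Dx/r' in L_f ⇒ L₀.
L = 64 + (4 + 24·x + 48·x^2 + 32·x^3)·Dx + (1 + 8·x + 24·x^2 + 32·x^3 + 16·x^4)·Dx^2  (order 2).
h: a_k = 2, 0, -64, 256, -1280/3, -2048/3, 351232/45, -167936/5, 6434816/63, …
ICs: h(0) = 2, h′(0) = 0.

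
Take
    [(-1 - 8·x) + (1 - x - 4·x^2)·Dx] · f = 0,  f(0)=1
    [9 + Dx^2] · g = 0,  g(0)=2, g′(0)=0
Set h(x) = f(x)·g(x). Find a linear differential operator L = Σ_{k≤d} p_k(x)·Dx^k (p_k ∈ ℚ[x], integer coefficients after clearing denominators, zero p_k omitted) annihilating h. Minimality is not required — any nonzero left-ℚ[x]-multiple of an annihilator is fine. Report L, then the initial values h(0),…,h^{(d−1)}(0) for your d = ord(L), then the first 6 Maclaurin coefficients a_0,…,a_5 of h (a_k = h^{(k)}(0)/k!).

L = (-1 + 9·x + 36·x^2) + (2 + 16·x)·Dx + (-1 + x + 4·x^2)·Dx^2  (order 2).
h: a_k = 2, 2, 1, 9, 79/4, 223/4, …
ICs: h(0) = 2, h′(0) = 2.

f: a_k = 1, 1, 5, 9, 29, 65, …
g: a_k = 2, 0, -9, 0, 27/4, 0, …
Product ⇒ symmetric product L₀, ord ≤ 2.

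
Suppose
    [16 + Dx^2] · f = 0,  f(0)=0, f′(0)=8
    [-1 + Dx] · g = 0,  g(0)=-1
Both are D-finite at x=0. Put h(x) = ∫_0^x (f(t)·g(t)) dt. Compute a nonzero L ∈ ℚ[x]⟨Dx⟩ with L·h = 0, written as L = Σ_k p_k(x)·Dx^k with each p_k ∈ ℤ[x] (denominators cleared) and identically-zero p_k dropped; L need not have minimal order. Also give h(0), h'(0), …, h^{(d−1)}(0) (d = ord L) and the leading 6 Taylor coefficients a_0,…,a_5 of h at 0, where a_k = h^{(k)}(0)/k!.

f: a_k = 0, 8, 0, -64/3, 0, 256/15, …
g: a_k = -1, -1, -1/2, -1/6, -1/24, -1/120, …
L₀ := L_f ⊗_s L_g (sym. prod.), ord ≤ 2.
h=∫₀ˣh₀: take L = L₀·Dx.
L = 17·Dx - 2·Dx^2 + Dx^3  (order 3).
h: a_k = 0, 0, -4, -8/3, 13/3, 4, …
ICs: h(0) = 0, h′(0) = 0, h′′(0) = -8.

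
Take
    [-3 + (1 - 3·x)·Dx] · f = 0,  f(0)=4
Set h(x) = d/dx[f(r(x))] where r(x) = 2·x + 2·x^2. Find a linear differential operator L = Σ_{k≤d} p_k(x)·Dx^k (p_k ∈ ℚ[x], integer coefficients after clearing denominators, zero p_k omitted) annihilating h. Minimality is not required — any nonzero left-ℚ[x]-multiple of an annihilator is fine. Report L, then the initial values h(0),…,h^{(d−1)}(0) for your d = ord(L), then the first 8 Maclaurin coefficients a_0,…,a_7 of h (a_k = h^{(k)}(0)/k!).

f: a_k = 4, 12, 36, 108, 324, 972, 2916, 8748, …
Change of var in L_f (x↦r) gives L₀.
h=h₀': d/dx-closure on L₀ ⇒ L.
L = (14 + 36·x + 36·x^2) + (-1 + 4·x + 18·x^2 + 12·x^3)·Dx  (order 1).
h: a_k = 24, 336, 3456, 31680, 272160, 2244672, 17998848, 141378048, …
ICs: h(0) = 24.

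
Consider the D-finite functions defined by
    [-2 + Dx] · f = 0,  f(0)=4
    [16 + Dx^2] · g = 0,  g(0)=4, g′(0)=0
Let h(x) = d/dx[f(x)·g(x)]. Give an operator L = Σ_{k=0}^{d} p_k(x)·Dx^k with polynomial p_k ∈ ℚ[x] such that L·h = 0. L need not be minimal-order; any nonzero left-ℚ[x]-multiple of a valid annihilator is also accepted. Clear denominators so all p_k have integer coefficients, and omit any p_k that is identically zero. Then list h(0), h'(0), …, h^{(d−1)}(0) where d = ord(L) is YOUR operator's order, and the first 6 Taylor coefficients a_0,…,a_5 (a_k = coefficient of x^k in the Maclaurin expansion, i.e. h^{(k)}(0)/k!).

L = 20 - 4·Dx + Dx^2  (order 2).
h: a_k = 32, -192, -704, -896/3, 2624/3, 4992/5, …
ICs: h(0) = 32, h′(0) = -192.

f: a_k = 4, 8, 8, 16/3, 8/3, 16/15, …
g: a_k = 4, 0, -32, 0, 128/3, 0, …
L₀ := L_f ⊗_s L_g (sym. prod.), ord ≤ 2.
h=h₀': d/dx-closure on L₀ ⇒ L.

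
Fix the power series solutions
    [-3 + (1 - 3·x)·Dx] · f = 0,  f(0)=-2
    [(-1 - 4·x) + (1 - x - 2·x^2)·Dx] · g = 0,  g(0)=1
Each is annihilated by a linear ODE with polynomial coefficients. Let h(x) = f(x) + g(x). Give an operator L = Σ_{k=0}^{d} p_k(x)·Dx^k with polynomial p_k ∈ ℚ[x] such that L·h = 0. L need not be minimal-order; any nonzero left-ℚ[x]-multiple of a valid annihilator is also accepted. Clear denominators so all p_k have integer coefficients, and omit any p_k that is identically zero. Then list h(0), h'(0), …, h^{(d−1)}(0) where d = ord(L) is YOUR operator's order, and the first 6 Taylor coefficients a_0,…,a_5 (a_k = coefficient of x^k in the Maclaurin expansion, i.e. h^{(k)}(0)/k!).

f: a_k = -2, -6, -18, -54, -162, -486, …
g: a_k = 1, 1, 3, 5, 11, 21, …
Sum ⇒ L₀ = lclm(L_f,L_g) in ℚ(x)⟨Dx⟩.
L = (-36·x + 36·x^2 - 36·x^3) + (6 - 6·x - 30·x^2 + 54·x^3 - 72·x^4)·Dx + (-1 + 6·x - 12·x^2 + 8·x^3 + 9·x^4 - 18·x^5)·Dx^2  (order 2).
h: a_k = -1, -5, -15, -49, -151, -465, …
ICs: h(0) = -1, h′(0) = -5.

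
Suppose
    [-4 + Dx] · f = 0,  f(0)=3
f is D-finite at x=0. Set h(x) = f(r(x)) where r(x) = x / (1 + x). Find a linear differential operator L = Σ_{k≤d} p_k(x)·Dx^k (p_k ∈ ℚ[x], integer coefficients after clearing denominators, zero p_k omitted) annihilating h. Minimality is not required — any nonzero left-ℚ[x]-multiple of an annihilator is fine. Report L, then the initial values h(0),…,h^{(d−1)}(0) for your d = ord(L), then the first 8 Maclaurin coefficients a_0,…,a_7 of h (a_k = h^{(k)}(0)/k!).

L = -4 + (1 + 2·x + x^2)·Dx  (order 1).
h: a_k = 3, 12, 12, -4, -4, 28/5, -44/15, -68/105, …
ICs: h(0) = 3.

f: a_k = 3, 12, 24, 32, 32, 128/5, 256/15, 1024/105, …
Change of var in L_f (x↦r) gives L₀.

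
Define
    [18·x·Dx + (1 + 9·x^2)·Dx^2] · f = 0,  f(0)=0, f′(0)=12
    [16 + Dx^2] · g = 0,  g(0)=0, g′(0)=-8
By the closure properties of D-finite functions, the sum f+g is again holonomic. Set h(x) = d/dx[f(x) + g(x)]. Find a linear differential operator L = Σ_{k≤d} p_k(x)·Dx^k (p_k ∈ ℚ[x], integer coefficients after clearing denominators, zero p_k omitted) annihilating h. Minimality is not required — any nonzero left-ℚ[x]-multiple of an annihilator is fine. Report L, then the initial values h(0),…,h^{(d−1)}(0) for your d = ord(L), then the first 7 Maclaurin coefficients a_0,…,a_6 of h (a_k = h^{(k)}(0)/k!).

f: a_k = 0, 12, 0, -36, 0, 972/5, 0, …
g: a_k = 0, -8, 0, 64/3, 0, -256/15, 0, …
L₀ := lclm(L_f,L_g); ord L₀ ≤ 2+2.
Differentiate: ansatz ord ≤ ord L₀ ⇒ L.
L = (-13248·x + 181440·x^3 + 186624·x^5) + (-16 + 6048·x^2 + 66096·x^4 + 93312·x^6)·Dx + (-828·x + 11340·x^3 + 11664·x^5)·Dx^2 + (-1 + 378·x^2 + 4131·x^4 + 5832·x^6)·Dx^3  (order 3).
h: a_k = 4, 0, -44, 0, 2660/3, 0, -391612/45, …
ICs: h(0) = 4, h′(0) = 0, h′′(0) = -88.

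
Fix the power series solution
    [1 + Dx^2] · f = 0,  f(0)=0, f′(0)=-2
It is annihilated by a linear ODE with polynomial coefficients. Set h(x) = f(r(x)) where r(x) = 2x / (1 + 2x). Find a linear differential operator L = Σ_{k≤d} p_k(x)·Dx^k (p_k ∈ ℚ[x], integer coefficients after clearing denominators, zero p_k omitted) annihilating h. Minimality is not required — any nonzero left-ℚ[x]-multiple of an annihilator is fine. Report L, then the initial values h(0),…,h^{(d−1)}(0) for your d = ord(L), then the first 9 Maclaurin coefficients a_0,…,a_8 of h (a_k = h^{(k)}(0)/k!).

L = 4 + (4 + 24·x + 48·x^2 + 32·x^3)·Dx + (1 + 8·x + 24·x^2 + 32·x^3 + 16·x^4)·Dx^2  (order 2).
h: a_k = 0, -4, 8, -40/3, 16, -8/15, -80, 110896/315, -50912/45, …
ICs: h(0) = 0, h′(0) = -4.

f: a_k = 0, -2, 0, 1/3, 0, -1/60, 0, 1/2520, 0, …
L₀ from L_f via x↦r, Dx↦r'^{-1}Dx.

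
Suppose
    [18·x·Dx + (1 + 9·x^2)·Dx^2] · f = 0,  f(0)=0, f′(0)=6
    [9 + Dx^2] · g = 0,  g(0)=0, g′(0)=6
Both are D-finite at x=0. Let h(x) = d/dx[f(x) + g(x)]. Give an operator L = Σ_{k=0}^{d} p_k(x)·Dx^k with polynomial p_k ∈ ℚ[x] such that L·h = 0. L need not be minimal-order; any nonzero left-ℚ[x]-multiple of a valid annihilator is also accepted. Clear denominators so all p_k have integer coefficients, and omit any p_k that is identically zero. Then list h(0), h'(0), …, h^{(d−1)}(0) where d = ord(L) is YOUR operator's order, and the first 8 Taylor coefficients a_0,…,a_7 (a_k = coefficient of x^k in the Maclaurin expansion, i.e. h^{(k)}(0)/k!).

L = (-1782·x + 20412·x^3 + 13122·x^5) + (-9 + 567·x^2 + 6561·x^4 + 6561·x^6)·Dx + (-198·x + 2268·x^3 + 1458·x^5)·Dx^2 + (-1 + 63·x^2 + 729·x^4 + 729·x^6)·Dx^3  (order 3).
h: a_k = 12, 0, -81, 0, 2025/4, 0, -175203/40, 0, …
ICs: h(0) = 12, h′(0) = 0, h′′(0) = -162.

f: a_k = 0, 6, 0, -18, 0, 486/5, 0, -4374/7, …
g: a_k = 0, 6, 0, -9, 0, 81/20, 0, -243/280, …
h₀=f+g: left-lcm gives L₀, ord ≤ 4.
h₀' ⇒ L via d/dx closure of L₀.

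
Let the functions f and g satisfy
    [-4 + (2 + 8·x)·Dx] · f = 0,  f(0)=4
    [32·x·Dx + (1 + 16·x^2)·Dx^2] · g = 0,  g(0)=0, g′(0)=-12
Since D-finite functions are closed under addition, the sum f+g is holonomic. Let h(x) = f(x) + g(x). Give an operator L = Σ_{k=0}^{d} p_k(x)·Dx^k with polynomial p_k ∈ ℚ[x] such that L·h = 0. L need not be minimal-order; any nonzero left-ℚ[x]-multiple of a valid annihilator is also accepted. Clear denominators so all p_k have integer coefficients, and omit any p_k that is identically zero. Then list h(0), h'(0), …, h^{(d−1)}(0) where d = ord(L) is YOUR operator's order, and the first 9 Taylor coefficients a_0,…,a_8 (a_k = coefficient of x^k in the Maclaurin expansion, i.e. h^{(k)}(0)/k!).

f: a_k = 4, 8, -8, 16, -40, 112, -336, 1056, -3432, …
g: a_k = 0, -12, 0, 64, 0, -3072/5, 0, 49152/7, 0, …
f+g: L₀ = lclm(L_f,L_g), ord ≤ 1+2.
L = (-32 - 320·x + 1536·x^2 + 3072·x^3)·Dx + (-22 - 128·x + 320·x^2 + 6144·x^3 + 10752·x^4)·Dx^2 + (-1 + 12·x + 96·x^2 + 384·x^3 + 1792·x^4 + 3072·x^5)·Dx^3  (order 3).
h: a_k = 4, -4, -8, 80, -40, -2512/5, -336, 56544/7, -3432, …
ICs: h(0) = 4, h′(0) = -4, h′′(0) = -16.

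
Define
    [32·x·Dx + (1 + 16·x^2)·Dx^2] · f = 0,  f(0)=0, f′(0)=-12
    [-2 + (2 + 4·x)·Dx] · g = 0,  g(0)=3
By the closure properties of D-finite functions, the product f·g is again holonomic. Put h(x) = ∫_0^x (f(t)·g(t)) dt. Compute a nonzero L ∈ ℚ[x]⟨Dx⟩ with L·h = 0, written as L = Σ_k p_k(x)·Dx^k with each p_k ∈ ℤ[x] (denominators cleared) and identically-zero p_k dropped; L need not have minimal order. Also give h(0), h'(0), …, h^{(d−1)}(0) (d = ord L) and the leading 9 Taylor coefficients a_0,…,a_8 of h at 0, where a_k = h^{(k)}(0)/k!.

L = (3 - 32·x - 16·x^2)·Dx + (-2 + 28·x + 96·x^2 + 64·x^3)·Dx^2 + (1 + 4·x + 20·x^2 + 64·x^3 + 64·x^4)·Dx^3  (order 3).
h: a_k = 0, 0, -18, -12, 105/2, 174/5, -6389/20, -2541/10, 3067959/1120, …
ICs: h(0) = 0, h′(0) = 0, h′′(0) = -36.

f: a_k = 0, -12, 0, 64, 0, -3072/5, 0, 49152/7, 0, …
g: a_k = 3, 3, -3/2, 3/2, -15/8, 21/8, -63/16, 99/16, -1287/128, …
f·g: L₀ = L_f ⊗_s L_g, ord ≤ 2·1.
Integrate: L := L₀·Dx.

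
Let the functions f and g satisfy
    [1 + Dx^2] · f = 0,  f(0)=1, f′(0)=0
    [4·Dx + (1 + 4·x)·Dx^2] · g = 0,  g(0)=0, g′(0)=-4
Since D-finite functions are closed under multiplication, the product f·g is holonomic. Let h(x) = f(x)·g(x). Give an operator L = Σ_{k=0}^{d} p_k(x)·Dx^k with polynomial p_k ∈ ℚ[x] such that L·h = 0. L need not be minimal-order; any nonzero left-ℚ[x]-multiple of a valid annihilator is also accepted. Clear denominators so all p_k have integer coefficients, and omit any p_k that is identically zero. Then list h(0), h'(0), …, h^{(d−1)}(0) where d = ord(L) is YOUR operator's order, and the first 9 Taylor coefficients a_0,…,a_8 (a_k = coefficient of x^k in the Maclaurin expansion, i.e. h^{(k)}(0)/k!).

L = (-147 - 144·x - 224·x^2 + 256·x^3 + 256·x^4) + (-56 - 160·x + 384·x^2 + 512·x^3)·Dx + (-150 - 160·x - 192·x^2 + 512·x^3 + 512·x^4)·Dx^2 + (-56 - 160·x + 384·x^2 + 512·x^3)·Dx^3 + (-3 - 16·x + 32·x^2 + 256·x^3 + 256·x^4)·Dx^4  (order 4).
h: a_k = 0, -4, 8, -58/3, 60, -1943/10, 651, -940403/420, 706799/90, …
ICs: h(0) = 0, h′(0) = -4, h′′(0) = 16, h′′′(0) = -116.

f: a_k = 1, 0, -1/2, 0, 1/24, 0, -1/720, 0, 1/40320, …
g: a_k = 0, -4, 8, -64/3, 64, -1024/5, 2048/3, -16384/7, 8192, …
Sym-product of L_f,L_g gives L₀ (≤ ord 4).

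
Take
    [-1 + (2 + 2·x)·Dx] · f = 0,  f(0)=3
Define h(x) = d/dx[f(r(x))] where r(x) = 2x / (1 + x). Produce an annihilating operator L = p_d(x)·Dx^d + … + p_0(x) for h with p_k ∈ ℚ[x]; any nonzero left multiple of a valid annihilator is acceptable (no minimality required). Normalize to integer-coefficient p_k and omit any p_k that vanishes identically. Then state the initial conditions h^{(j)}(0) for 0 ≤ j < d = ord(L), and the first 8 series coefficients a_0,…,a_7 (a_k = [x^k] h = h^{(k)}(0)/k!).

L = (-3 - 6·x) + (-1 - 4·x - 3·x^2)·Dx  (order 1).
h: a_k = 3, -9, 45/2, -111/2, 1125/8, -2943/8, 15813/16, -43335/16, …
ICs: h(0) = 3.

f: a_k = 3, 3/2, -3/8, 3/16, -15/128, 21/256, -63/1024, 99/2048, …
L₀ from L_f via x↦r, Dx↦r'^{-1}Dx.
Derive L from L₀ (diff closure).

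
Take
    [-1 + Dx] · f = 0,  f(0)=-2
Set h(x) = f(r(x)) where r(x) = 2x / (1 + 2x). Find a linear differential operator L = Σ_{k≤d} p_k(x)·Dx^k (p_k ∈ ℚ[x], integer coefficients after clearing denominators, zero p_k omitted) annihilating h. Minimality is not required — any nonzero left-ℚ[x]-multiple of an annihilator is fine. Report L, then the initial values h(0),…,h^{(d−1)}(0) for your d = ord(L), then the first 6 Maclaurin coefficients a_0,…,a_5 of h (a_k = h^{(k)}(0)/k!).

L = -2 + (1 + 4·x + 4·x^2)·Dx  (order 1).
h: a_k = -2, -4, 4, -8/3, -4/3, 152/15, …
ICs: h(0) = -2.

f: a_k = -2, -2, -1, -1/3, -1/12, -1/60, …
L₀ from L_f via x↦r, Dx↦r'^{-1}Dx.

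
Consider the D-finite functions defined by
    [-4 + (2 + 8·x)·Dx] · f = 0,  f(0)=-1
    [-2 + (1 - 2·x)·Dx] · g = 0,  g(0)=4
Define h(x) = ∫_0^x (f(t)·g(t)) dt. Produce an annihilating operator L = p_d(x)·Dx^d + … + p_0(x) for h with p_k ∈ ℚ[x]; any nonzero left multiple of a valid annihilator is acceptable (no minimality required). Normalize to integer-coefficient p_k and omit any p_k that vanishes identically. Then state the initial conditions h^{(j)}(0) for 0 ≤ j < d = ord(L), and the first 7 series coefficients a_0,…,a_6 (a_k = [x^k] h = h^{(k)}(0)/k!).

f: a_k = -1, -2, 2, -4, 10, -28, 84, …
g: a_k = 4, 8, 16, 32, 64, 128, 256, …
h₀=f·g: eliminate ⇒ L₀, order ≤ 1·1.
∫: right-multiply L₀ by Dx.
L = (4 + 4·x)·Dx + (-1 - 2·x + 8·x^2)·Dx^2  (order 2).
h: a_k = 0, -4, -8, -8, -16, -88/5, -48, …
ICs: h(0) = 0, h′(0) = -4.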